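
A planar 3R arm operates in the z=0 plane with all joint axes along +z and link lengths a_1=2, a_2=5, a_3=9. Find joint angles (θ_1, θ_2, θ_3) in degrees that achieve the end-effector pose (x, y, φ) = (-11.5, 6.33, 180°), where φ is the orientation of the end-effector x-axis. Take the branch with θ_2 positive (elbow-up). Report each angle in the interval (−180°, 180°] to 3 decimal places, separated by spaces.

wrist centre = target − a_3·(cos φ, sin φ) = (-2.5000, 6.3300)
cos θ_2 = (46.3189−2²−5²)/(2·2·5) = 0.8659; θ_2 = 30.0092° (elbow-up)
β = atan2(6.3300,-2.5000) = 111.5513°; ψ = atan2(2.5007,6.3297) = 21.5576°
θ_1 = β − ψ = 89.9937°
θ_3 = φ − θ_1 − θ_2 = 59.9971° (wrapped to (-180°,180°])

89.994 30.009 59.997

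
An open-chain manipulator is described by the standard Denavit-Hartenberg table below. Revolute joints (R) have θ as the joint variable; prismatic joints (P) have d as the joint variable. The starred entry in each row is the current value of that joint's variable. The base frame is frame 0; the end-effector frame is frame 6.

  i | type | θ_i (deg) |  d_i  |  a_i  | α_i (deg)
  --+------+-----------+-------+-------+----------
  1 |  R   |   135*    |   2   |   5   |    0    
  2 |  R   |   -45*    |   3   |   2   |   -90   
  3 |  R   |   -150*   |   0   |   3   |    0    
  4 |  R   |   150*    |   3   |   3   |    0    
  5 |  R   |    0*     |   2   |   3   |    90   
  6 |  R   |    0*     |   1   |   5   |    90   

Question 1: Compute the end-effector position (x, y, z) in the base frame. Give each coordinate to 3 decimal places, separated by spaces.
-8.536 13.937 7.500

after link 1: o_1 = (-3.5355, 3.5355, 2.0000)
after link 2: o_2 = (-3.5355, 5.5355, 5.0000)
after link 3: o_3 = (-3.5355, 2.9375, 6.5000)
after link 4: o_4 = (-6.5355, 5.9375, 6.5000)
after link 5: o_5 = (-8.5355, 8.9375, 6.5000)
after link 6: o_6 = (-8.5355, 13.9375, 7.5000)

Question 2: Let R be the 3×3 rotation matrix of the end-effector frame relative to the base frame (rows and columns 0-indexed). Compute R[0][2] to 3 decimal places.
1.000

End-effector z-axis (col 2 of R) = (1.0000,0.0000,0.0000)
R[0][2] = 1.0000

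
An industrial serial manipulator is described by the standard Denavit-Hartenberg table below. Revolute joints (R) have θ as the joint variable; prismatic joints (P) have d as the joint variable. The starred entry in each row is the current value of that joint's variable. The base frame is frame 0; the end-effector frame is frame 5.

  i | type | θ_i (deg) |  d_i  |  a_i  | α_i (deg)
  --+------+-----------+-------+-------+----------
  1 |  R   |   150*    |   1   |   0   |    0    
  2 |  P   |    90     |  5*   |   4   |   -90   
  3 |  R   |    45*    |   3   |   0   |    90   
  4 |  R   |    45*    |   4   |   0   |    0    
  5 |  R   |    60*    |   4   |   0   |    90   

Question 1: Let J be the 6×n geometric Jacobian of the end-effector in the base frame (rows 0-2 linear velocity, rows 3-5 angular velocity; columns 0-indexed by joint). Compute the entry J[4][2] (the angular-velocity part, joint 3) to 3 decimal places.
axis z_2 = (0.8660,-0.5000,0.0000); lever o_n−o_2 = (-0.2304,-6.3990,5.6569)
cross product → J_v[:, 2] = (-2.8284,-4.8990,-5.6569)
J_ω[:, 2] = z_2
entry J[4][2] = -0.5000

-0.500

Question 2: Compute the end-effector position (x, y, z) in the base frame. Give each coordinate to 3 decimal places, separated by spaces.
-2.230 -9.863 11.657

after link 1: o_1 = (0.0000, 0.0000, 1.0000)
after link 2: o_2 = (-2.0000, -3.4641, 6.0000)
after link 3: o_3 = (0.5981, -4.9641, 6.0000)
after link 4: o_4 = (-0.8161, -7.4136, 8.8284)
after link 5: o_5 = (-2.2304, -9.8631, 11.6569)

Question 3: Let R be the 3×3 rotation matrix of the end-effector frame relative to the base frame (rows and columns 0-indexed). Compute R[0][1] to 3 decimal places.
End-effector y-axis (col 1 of R) = (-0.3536,-0.6124,0.7071)
R[0][1] = -0.3536

-0.354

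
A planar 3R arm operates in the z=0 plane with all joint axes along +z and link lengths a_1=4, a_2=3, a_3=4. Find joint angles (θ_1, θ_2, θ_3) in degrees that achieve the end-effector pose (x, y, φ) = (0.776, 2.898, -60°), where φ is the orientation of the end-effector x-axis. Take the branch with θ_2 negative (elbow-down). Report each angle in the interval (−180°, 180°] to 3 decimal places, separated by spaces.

119.998 -44.987 -135.011

wrist centre = target − a_3·(cos φ, sin φ) = (-1.2240, 6.3621)
cos θ_2 = (41.9745−4²−3²)/(2·4·3) = 0.7073; θ_2 = -44.9867° (elbow-down)
β = atan2(6.3621,-1.2240) = 100.8900°; ψ = atan2(-2.1208,6.1218) = -19.1080°
θ_1 = β − ψ = 119.9980°
θ_3 = φ − θ_1 − θ_2 = -135.0114° (wrapped to (-180°,180°])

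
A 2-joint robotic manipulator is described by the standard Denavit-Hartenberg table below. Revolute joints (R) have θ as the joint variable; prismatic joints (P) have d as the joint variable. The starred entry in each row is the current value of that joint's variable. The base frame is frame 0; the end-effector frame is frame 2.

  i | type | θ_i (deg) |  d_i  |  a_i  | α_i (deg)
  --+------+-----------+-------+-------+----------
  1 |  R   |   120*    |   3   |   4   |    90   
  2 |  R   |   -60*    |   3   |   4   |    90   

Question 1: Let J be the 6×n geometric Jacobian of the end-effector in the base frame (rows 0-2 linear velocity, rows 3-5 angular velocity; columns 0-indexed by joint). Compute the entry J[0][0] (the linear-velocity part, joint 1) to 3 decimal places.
-6.696

axis z_0 = ẑ; lever o_n−o_0 = (-0.4019,6.6962,-0.4641)
cross product → J_v[:, 0] = (-6.6962,-0.4019,0.0000)
J_ω[:, 0] = z_0
entry J[0][0] = -6.6962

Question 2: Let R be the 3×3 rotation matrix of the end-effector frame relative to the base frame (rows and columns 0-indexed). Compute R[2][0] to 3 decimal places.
-0.866

End-effector x-axis (col 0 of R) = (-0.2500,0.4330,-0.8660)
R[2][0] = -0.8660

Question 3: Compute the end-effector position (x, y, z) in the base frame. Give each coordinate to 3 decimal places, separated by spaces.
after link 1: o_1 = (-2.0000, 3.4641, 3.0000)
after link 2: o_2 = (-0.4019, 6.6962, -0.4641)

-0.402 6.696 -0.464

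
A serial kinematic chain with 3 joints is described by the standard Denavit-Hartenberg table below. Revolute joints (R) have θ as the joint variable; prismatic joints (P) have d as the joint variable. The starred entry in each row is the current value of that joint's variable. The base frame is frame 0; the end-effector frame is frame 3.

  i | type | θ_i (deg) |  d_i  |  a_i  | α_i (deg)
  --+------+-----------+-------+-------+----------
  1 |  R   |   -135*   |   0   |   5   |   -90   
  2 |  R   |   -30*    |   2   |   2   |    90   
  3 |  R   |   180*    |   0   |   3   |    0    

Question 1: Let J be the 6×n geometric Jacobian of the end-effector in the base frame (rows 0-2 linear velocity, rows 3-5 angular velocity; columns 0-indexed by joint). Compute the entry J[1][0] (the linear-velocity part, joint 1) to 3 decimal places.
-1.509

axis z_0 = ẑ; lever o_n−o_0 = (-1.5089,-4.3374,-0.5000)
cross product → J_v[:, 0] = (4.3374,-1.5089,0.0000)
J_ω[:, 0] = z_0
entry J[1][0] = -1.5089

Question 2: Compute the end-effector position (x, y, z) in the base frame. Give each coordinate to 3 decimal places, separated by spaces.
-1.509 -4.337 -0.500

after link 1: o_1 = (-3.5355, -3.5355, 0.0000)
after link 2: o_2 = (-3.3461, -6.1745, 1.0000)
after link 3: o_3 = (-1.5089, -4.3374, -0.5000)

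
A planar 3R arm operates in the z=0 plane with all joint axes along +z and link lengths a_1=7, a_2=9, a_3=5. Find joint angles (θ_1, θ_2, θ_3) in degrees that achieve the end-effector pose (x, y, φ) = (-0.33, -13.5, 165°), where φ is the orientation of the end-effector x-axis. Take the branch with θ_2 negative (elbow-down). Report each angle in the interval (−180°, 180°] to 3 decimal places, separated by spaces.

-56.161 -30.007 -108.833

wrist centre = target − a_3·(cos φ, sin φ) = (4.4996, -14.7941)
cos θ_2 = (239.1119−7²−9²)/(2·7·9) = 0.8660; θ_2 = -30.0066° (elbow-down)
β = atan2(-14.7941,4.4996) = -73.0828°; ψ = atan2(-4.5009,14.7937) = -16.9221°
θ_1 = β − ψ = -56.1608°
θ_3 = φ − θ_1 − θ_2 = -108.8326° (wrapped to (-180°,180°])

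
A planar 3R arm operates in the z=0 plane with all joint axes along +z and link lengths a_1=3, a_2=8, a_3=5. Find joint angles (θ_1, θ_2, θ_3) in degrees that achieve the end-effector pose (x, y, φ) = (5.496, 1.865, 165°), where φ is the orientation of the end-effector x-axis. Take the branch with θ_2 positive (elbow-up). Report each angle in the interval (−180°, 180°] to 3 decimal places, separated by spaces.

wrist centre = target − a_3·(cos φ, sin φ) = (10.3256, 0.5709)
cos θ_2 = (106.9445−3²−8²)/(2·3·8) = 0.7072; θ_2 = 44.9942° (elbow-up)
β = atan2(0.5709,10.3256) = 3.1647°; ψ = atan2(5.6563,8.6574) = 33.1584°
θ_1 = β − ψ = -29.9937°
θ_3 = φ − θ_1 − θ_2 = 149.9995° (wrapped to (-180°,180°])

-29.994 44.994 149.999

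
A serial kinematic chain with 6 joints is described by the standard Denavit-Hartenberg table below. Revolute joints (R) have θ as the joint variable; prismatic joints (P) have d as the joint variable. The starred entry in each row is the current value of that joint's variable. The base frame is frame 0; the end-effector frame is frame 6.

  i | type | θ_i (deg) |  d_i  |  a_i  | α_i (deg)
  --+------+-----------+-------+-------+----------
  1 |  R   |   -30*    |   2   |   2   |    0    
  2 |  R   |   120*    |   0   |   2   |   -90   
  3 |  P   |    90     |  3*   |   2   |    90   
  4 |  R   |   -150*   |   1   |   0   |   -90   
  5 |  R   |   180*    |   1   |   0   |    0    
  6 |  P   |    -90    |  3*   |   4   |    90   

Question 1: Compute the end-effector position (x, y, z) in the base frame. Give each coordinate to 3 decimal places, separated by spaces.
after link 1: o_1 = (1.7321, -1.0000, 2.0000)
after link 2: o_2 = (1.7321, 1.0000, 2.0000)
after link 3: o_3 = (-1.2679, 1.0000, 0.0000)
after link 4: o_4 = (-1.2679, 2.0000, 0.0000)
after link 5: o_5 = (-0.4019, 2.0000, -0.5000)
after link 6: o_6 = (2.1962, -2.0000, -2.0000)

2.196 -2.000 -2.000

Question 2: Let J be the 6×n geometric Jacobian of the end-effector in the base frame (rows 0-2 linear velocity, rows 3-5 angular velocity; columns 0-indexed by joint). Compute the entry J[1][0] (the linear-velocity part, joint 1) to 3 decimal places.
axis z_0 = ẑ; lever o_n−o_0 = (2.1962,-2.0000,-2.0000)
cross product → J_v[:, 0] = (2.0000,2.1962,-0.0000)
J_ω[:, 0] = z_0
entry J[1][0] = 2.1962

2.196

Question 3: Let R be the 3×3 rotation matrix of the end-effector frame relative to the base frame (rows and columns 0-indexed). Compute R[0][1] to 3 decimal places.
End-effector y-axis (col 1 of R) = (0.8660,0.0000,-0.5000)
R[0][1] = 0.8660

0.866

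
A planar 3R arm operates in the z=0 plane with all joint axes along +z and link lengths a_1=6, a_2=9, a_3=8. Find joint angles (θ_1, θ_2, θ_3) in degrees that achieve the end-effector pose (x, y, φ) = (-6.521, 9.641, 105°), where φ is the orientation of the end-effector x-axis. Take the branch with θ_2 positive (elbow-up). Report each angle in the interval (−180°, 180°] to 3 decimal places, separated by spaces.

44.994 150.001 -89.995

wrist centre = target − a_3·(cos φ, sin φ) = (-4.4504, 1.9136)
cos θ_2 = (23.4683−6²−9²)/(2·6·9) = -0.8660; θ_2 = 150.0010° (elbow-up)
β = atan2(1.9136,-4.4504) = 156.7334°; ψ = atan2(4.4999,-1.7943) = 111.7395°
θ_1 = β − ψ = 44.9939°
θ_3 = φ − θ_1 − θ_2 = -89.9949° (wrapped to (-180°,180°])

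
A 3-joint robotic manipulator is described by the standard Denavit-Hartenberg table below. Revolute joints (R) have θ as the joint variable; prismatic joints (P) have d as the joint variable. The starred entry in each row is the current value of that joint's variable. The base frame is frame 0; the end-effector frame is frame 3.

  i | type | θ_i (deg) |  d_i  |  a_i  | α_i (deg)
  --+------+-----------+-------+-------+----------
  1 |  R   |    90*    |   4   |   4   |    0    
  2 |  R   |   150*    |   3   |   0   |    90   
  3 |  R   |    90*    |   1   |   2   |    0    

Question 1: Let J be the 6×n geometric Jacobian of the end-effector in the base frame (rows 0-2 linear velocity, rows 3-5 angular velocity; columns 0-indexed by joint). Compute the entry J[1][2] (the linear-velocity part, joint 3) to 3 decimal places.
1.732

axis z_2 = (-0.8660,0.5000,0.0000); lever o_n−o_2 = (-0.8660,0.5000,2.0000)
cross product → J_v[:, 2] = (1.0000,1.7321,-0.0000)
J_ω[:, 2] = z_2
entry J[1][2] = 1.7321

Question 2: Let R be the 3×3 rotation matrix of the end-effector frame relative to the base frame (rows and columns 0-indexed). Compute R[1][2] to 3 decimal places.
End-effector z-axis (col 2 of R) = (-0.8660,0.5000,0.0000)
R[1][2] = 0.5000

0.500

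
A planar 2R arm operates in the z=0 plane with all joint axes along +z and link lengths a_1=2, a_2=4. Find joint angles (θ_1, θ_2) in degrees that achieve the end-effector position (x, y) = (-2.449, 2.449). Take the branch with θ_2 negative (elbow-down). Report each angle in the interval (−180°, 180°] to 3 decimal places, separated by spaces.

cos θ_2 = (11.9952−2²−4²)/(2·2·4) = -0.5003; θ_2 = -120.0198° (elbow-down)
β = atan2(2.4490,-2.4490) = 135.0000°; ψ = atan2(-3.4634,-0.0012) = -90.0198°
θ_1 = β − ψ = 225.0198°

-134.980 -120.020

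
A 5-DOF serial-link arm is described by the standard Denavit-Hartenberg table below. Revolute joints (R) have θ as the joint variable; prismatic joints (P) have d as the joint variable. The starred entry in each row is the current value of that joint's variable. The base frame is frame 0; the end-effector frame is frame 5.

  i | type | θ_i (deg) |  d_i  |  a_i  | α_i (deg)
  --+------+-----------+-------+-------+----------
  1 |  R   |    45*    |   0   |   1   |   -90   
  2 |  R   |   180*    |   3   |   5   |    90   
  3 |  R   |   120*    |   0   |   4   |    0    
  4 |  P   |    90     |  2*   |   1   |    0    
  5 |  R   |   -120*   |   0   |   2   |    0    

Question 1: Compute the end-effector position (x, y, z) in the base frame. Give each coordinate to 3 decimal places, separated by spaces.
after link 1: o_1 = (0.7071, 0.7071, 0.0000)
after link 2: o_2 = (-4.9497, -0.7071, -0.0000)
after link 3: o_3 = (-5.9850, 3.1566, 0.0000)
after link 4: o_4 = (-5.0191, 3.4154, -2.0000)
after link 5: o_5 = (-6.4333, 4.8296, -2.0000)

-6.433 4.830 -2.000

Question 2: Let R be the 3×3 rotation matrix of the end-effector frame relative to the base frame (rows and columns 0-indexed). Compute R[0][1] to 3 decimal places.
End-effector y-axis (col 1 of R) = (0.7071,0.7071,0.0000)
R[0][1] = 0.7071

0.707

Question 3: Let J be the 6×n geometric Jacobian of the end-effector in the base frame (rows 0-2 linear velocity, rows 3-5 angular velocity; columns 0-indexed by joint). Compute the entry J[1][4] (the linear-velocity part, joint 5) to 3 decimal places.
1.414

axis z_4 = (0.0000,0.0000,-1.0000); lever o_n−o_4 = (-1.4142,1.4142,0.0000)
cross product → J_v[:, 4] = (1.4142,1.4142,0.0000)
J_ω[:, 4] = z_4
entry J[1][4] = 1.4142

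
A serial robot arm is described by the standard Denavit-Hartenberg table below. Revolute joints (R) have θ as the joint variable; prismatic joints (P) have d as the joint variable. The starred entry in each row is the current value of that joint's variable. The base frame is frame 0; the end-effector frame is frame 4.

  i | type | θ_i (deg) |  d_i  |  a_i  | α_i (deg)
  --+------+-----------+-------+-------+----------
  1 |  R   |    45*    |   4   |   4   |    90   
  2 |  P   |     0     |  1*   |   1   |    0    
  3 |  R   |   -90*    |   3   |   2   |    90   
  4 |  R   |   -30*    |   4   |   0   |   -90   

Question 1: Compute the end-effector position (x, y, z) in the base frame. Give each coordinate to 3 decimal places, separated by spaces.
after link 1: o_1 = (2.8284, 2.8284, 4.0000)
after link 2: o_2 = (4.2426, 2.8284, 4.0000)
after link 3: o_3 = (6.3640, 0.7071, 2.0000)
after link 4: o_4 = (3.5355, -2.1213, 2.0000)

3.536 -2.121 2.000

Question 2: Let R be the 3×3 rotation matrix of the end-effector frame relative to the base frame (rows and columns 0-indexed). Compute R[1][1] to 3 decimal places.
0.707

End-effector y-axis (col 1 of R) = (0.7071,0.7071,0.0000)
R[1][1] = 0.7071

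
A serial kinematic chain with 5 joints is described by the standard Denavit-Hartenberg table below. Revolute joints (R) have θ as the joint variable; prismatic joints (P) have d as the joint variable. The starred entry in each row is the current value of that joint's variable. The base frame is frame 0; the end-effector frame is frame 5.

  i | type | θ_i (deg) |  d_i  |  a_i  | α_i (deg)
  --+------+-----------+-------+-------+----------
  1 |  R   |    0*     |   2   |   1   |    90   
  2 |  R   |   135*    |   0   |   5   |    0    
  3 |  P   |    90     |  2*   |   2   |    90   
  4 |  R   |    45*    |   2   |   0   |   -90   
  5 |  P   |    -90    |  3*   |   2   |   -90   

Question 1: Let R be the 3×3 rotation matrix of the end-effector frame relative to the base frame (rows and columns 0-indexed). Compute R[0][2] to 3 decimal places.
-0.500

End-effector z-axis (col 2 of R) = (-0.5000,-0.7071,-0.5000)
R[0][2] = -0.5000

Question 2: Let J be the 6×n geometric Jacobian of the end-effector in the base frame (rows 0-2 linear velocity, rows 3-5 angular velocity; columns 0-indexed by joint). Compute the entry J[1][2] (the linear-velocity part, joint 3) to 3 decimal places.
-1.000

prismatic axis z_2 = (0.0000,-1.0000,0.0000)
J_v[:, 2] = z_2; J_ω[:, 2] = (0,0,0)
entry J[1][2] = -1.0000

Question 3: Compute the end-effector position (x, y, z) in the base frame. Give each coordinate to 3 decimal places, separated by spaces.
-5.278 -4.121 8.450

after link 1: o_1 = (1.0000, 0.0000, 2.0000)
after link 2: o_2 = (-2.5355, 0.0000, 5.5355)
after link 3: o_3 = (-3.9497, -2.0000, 4.1213)
after link 4: o_4 = (-5.3640, -2.0000, 5.5355)
after link 5: o_5 = (-5.2782, -4.1213, 8.4497)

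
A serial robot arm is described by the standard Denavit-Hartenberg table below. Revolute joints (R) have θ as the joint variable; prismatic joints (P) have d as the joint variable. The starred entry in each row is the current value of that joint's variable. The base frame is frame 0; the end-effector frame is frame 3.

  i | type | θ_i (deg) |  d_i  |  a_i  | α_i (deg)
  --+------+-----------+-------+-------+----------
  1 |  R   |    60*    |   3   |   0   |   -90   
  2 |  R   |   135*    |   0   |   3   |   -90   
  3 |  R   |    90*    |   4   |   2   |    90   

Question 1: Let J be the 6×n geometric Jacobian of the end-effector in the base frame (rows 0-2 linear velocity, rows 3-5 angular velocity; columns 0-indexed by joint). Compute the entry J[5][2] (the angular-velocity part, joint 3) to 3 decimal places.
0.707

axis z_2 = (-0.3536,-0.6124,0.7071); lever o_n−o_2 = (0.3178,-3.4495,2.8284)
cross product → J_v[:, 2] = (0.7071,1.2247,1.4142)
J_ω[:, 2] = z_2
entry J[5][2] = 0.7071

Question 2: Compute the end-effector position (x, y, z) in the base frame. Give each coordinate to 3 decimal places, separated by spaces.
-0.743 -5.287 3.707

after link 1: o_1 = (0.0000, 0.0000, 3.0000)
after link 2: o_2 = (-1.0607, -1.8371, 0.8787)
after link 3: o_3 = (-0.7428, -5.2866, 3.7071)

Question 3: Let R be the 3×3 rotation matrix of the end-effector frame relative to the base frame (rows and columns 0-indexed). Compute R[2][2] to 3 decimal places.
End-effector z-axis (col 2 of R) = (-0.3536,-0.6124,-0.7071)
R[2][2] = -0.7071

-0.707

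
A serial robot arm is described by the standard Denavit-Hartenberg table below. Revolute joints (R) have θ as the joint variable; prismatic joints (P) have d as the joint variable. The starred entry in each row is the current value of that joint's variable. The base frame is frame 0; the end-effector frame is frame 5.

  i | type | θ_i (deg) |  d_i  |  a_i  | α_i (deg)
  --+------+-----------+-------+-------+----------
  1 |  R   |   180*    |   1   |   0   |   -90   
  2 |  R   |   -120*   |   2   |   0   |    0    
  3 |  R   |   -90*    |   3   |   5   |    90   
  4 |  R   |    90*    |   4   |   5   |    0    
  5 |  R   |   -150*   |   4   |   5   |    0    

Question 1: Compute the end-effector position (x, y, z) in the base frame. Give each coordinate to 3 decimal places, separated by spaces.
after link 1: o_1 = (0.0000, 0.0000, 1.0000)
after link 2: o_2 = (-0.0000, -2.0000, 1.0000)
after link 3: o_3 = (4.3301, -5.0000, -1.5000)
after link 4: o_4 = (2.3301, -10.0000, -4.9641)
after link 5: o_5 = (2.4952, -5.6699, -9.6782)

2.495 -5.670 -9.678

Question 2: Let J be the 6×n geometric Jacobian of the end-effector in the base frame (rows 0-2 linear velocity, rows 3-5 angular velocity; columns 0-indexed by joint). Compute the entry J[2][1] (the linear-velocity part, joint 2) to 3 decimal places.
2.495

axis z_1 = (-0.0000,-1.0000,0.0000); lever o_n−o_1 = (2.4952,-5.6699,-10.6782)
cross product → J_v[:, 1] = (10.6782,-0.0000,2.4952)
J_ω[:, 1] = z_1
entry J[2][1] = 2.4952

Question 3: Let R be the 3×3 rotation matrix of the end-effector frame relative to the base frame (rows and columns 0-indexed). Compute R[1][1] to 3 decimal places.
-0.500

End-effector y-axis (col 1 of R) = (0.7500,-0.5000,-0.4330)
R[1][1] = -0.5000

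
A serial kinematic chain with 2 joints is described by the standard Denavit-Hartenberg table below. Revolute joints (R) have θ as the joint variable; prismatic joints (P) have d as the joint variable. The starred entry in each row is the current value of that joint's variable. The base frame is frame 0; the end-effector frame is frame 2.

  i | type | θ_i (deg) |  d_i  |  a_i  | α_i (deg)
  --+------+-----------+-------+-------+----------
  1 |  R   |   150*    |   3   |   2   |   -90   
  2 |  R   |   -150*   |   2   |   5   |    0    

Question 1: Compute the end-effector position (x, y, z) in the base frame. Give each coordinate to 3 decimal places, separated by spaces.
1.018 -2.897 5.500

after link 1: o_1 = (-1.7321, 1.0000, 3.0000)
after link 2: o_2 = (1.0179, -2.8971, 5.5000)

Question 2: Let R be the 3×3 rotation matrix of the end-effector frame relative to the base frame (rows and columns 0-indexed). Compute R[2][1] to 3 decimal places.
0.866

End-effector y-axis (col 1 of R) = (-0.4330,0.2500,0.8660)
R[2][1] = 0.8660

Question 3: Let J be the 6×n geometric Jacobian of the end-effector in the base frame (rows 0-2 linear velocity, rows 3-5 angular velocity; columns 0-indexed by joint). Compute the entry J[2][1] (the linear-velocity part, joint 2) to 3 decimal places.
4.330

axis z_1 = (-0.5000,-0.8660,0.0000); lever o_n−o_1 = (2.7500,-3.8971,2.5000)
cross product → J_v[:, 1] = (-2.1651,1.2500,4.3301)
J_ω[:, 1] = z_1
entry J[2][1] = 4.3301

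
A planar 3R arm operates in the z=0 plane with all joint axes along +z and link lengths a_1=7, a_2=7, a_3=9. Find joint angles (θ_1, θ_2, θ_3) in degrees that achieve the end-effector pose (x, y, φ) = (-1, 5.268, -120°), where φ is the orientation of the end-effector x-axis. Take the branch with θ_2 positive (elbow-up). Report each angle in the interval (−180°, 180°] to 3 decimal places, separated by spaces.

wrist centre = target − a_3·(cos φ, sin φ) = (3.5000, 13.0622)
cos θ_2 = (182.8718−7²−7²)/(2·7·7) = 0.8660; θ_2 = 29.9984° (elbow-up)
β = atan2(13.0622,3.5000) = 75.0001°; ψ = atan2(3.4998,13.0623) = 14.9992°
θ_1 = β − ψ = 60.0008°
θ_3 = φ − θ_1 − θ_2 = 150.0007° (wrapped to (-180°,180°])

60.001 29.998 150.001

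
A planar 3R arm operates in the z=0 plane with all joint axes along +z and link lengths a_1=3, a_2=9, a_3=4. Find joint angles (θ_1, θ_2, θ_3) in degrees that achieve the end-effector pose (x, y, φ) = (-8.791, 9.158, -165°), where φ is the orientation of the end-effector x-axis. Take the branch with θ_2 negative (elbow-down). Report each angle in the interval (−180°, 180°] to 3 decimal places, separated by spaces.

150.003 -45.004 90.001

wrist centre = target − a_3·(cos φ, sin φ) = (-4.9273, 10.1933)
cos θ_2 = (128.1811−3²−9²)/(2·3·9) = 0.7071; θ_2 = -45.0040° (elbow-down)
β = atan2(10.1933,-4.9273) = 115.7985°; ψ = atan2(-6.3644,9.3635) = -34.2040°
θ_1 = β − ψ = 150.0025°
θ_3 = φ − θ_1 − θ_2 = 90.0014° (wrapped to (-180°,180°])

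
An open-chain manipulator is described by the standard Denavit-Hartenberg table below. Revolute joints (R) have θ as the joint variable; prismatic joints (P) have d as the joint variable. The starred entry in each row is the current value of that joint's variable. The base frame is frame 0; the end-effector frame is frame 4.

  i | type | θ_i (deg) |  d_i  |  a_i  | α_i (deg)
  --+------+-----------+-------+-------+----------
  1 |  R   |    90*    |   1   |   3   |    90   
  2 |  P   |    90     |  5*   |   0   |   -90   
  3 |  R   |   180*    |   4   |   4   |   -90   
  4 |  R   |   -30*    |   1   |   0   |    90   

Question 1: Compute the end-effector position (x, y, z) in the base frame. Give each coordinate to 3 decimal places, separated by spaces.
after link 1: o_1 = (0.0000, 3.0000, 1.0000)
after link 2: o_2 = (5.0000, 3.0000, 1.0000)
after link 3: o_3 = (5.0000, -1.0000, -3.0000)
after link 4: o_4 = (6.0000, -1.0000, -3.0000)

6.000 -1.000 -3.000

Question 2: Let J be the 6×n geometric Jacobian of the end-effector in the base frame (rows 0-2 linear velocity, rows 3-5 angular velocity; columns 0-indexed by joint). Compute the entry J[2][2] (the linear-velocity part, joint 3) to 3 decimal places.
axis z_2 = (-0.0000,-1.0000,0.0000); lever o_n−o_2 = (1.0000,-4.0000,-4.0000)
cross product → J_v[:, 2] = (4.0000,0.0000,1.0000)
J_ω[:, 2] = z_2
entry J[2][2] = 1.0000

1.000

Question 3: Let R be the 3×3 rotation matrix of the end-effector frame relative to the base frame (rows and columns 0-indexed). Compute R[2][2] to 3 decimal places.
0.500

End-effector z-axis (col 2 of R) = (0.0000,-0.8660,0.5000)
R[2][2] = 0.5000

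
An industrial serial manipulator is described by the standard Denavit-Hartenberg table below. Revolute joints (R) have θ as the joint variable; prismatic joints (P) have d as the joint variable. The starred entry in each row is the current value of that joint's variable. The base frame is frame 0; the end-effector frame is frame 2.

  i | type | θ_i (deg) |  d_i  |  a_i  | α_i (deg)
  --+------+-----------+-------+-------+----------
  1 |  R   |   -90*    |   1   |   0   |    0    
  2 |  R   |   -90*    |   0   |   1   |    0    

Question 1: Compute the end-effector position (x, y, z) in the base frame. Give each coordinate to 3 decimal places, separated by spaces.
after link 1: o_1 = (0.0000, 0.0000, 1.0000)
after link 2: o_2 = (-1.0000, -0.0000, 1.0000)

-1.000 -0.000 1.000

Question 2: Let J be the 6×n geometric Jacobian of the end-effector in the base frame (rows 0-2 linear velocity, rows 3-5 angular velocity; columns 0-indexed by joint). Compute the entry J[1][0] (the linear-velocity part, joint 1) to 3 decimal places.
axis z_0 = ẑ; lever o_n−o_0 = (-1.0000,-0.0000,1.0000)
cross product → J_v[:, 0] = (0.0000,-1.0000,0.0000)
J_ω[:, 0] = z_0
entry J[1][0] = -1.0000

-1.000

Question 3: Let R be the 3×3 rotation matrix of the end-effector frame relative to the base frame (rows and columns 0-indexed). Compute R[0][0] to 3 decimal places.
-1.000

End-effector x-axis (col 0 of R) = (-1.0000,-0.0000,0.0000)
R[0][0] = -1.0000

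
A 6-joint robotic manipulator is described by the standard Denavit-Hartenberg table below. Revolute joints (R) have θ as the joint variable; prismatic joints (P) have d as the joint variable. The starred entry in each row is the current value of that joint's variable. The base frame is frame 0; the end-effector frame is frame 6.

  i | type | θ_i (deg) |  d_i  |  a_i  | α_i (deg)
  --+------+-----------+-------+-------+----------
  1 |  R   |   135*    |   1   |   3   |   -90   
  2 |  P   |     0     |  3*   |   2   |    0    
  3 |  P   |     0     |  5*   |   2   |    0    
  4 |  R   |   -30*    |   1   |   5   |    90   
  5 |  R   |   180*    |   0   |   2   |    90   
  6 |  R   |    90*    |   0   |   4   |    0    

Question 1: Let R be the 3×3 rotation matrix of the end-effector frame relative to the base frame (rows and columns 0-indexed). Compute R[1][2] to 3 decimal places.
End-effector z-axis (col 2 of R) = (-0.7071,-0.7071,0.0000)
R[1][2] = -0.7071

-0.707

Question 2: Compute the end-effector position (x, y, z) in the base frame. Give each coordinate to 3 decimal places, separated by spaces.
after link 1: o_1 = (-2.1213, 2.1213, 1.0000)
after link 2: o_2 = (-5.6569, 1.4142, 1.0000)
after link 3: o_3 = (-10.6066, -0.7071, 1.0000)
after link 4: o_4 = (-14.3756, 1.6476, 3.5000)
after link 5: o_5 = (-13.1508, 0.4229, 2.5000)
after link 6: o_6 = (-11.7366, -0.9913, 5.9641)

-11.737 -0.991 5.964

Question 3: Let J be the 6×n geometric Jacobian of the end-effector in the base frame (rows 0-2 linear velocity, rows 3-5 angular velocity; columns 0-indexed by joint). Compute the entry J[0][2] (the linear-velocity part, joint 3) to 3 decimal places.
-0.707

prismatic axis z_2 = (-0.7071,-0.7071,0.0000)
J_v[:, 2] = z_2; J_ω[:, 2] = (0,0,0)
entry J[0][2] = -0.7071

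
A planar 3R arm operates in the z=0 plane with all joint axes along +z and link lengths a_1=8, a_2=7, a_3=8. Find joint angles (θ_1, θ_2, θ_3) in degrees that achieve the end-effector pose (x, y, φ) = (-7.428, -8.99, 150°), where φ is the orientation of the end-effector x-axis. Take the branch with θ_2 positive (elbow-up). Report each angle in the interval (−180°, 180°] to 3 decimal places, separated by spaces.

-120.002 60.006 -150.004

wrist centre = target − a_3·(cos φ, sin φ) = (-0.4998, -12.9900)
cos θ_2 = (168.9899−8²−7²)/(2·8·7) = 0.4999; θ_2 = 60.0060° (elbow-up)
β = atan2(-12.9900,-0.4998) = -92.2034°; ψ = atan2(6.0625,11.4994) = 27.7985°
θ_1 = β − ψ = -120.0019°
θ_3 = φ − θ_1 − θ_2 = -150.0041° (wrapped to (-180°,180°])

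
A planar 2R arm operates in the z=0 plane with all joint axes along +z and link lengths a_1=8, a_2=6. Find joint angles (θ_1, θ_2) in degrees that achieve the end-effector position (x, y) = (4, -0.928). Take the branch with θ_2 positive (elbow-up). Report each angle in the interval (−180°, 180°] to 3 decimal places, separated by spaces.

cos θ_2 = (16.8612−8²−6²)/(2·8·6) = -0.8660; θ_2 = 150.0005° (elbow-up)
β = atan2(-0.9280,4.0000) = -13.0616°; ψ = atan2(3.0000,2.8038) = 46.9355°
θ_1 = β − ψ = -59.9971°

-59.997 150.000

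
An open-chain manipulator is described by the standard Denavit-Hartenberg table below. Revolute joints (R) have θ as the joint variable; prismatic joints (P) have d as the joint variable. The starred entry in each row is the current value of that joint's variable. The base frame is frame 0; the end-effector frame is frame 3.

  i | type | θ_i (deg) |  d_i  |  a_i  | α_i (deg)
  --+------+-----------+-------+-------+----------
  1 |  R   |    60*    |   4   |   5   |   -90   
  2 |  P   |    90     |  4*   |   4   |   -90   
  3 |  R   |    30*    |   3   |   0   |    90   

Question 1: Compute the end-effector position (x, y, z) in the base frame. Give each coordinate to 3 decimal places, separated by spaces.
after link 1: o_1 = (2.5000, 4.3301, 4.0000)
after link 2: o_2 = (-0.9641, 6.3301, 0.0000)
after link 3: o_3 = (-2.4641, 3.7321, 0.0000)

-2.464 3.732 0.000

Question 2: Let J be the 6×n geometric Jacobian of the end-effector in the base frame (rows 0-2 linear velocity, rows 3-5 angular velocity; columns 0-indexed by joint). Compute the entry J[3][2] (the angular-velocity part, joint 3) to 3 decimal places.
-0.500

axis z_2 = (-0.5000,-0.8660,-0.0000); lever o_n−o_2 = (-1.5000,-2.5981,-0.0000)
cross product → J_v[:, 2] = (-0.0000,0.0000,0.0000)
J_ω[:, 2] = z_2
entry J[3][2] = -0.5000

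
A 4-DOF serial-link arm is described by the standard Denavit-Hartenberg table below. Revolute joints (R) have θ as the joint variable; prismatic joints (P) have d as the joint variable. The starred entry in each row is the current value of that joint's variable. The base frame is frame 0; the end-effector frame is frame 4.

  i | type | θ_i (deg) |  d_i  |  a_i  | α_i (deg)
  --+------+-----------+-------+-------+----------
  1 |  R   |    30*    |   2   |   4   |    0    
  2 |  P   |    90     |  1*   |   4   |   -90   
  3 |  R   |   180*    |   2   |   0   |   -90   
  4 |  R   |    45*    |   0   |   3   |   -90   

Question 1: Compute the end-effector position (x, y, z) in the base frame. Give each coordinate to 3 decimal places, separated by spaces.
2.630 3.688 3.000

after link 1: o_1 = (3.4641, 2.0000, 2.0000)
after link 2: o_2 = (1.4641, 5.4641, 3.0000)
after link 3: o_3 = (-0.2679, 4.4641, 3.0000)
after link 4: o_4 = (2.6298, 3.6876, 3.0000)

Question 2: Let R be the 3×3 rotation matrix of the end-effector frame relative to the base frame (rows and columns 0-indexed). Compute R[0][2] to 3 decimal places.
0.259

End-effector z-axis (col 2 of R) = (0.2588,0.9659,0.0000)
R[0][2] = 0.2588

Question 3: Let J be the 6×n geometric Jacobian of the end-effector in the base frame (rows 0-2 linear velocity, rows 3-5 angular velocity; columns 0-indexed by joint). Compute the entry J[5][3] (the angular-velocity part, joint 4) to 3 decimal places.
1.000

axis z_3 = (0.0000,-0.0000,1.0000); lever o_n−o_3 = (2.8978,-0.7765,-0.0000)
cross product → J_v[:, 3] = (0.7765,2.8978,0.0000)
J_ω[:, 3] = z_3
entry J[5][3] = 1.0000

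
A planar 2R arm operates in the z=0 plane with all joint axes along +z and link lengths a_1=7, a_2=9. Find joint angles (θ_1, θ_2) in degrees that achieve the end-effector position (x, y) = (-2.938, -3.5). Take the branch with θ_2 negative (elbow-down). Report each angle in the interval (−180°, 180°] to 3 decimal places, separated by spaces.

-30.003 -149.999

cos θ_2 = (20.8818−7²−9²)/(2·7·9) = -0.8660; θ_2 = -149.9990° (elbow-down)
β = atan2(-3.5000,-2.9380) = -130.0111°; ψ = atan2(-4.5001,-0.7942) = -100.0081°
θ_1 = β − ψ = -30.0029°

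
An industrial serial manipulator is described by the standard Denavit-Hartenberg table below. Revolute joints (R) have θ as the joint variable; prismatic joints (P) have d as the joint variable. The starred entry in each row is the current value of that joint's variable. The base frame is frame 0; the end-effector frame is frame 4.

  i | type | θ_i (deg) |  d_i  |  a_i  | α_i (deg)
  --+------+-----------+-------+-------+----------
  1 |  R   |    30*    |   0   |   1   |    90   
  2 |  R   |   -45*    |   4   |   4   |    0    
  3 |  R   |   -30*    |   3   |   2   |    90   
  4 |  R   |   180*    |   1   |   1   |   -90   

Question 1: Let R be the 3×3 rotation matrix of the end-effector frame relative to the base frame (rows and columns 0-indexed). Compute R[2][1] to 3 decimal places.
0.259

End-effector y-axis (col 1 of R) = (0.8365,0.4830,0.2588)
R[2][1] = 0.2588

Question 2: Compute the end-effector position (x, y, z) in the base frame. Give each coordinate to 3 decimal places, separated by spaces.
6.203 -4.502 -4.053

after link 1: o_1 = (0.8660, 0.5000, 0.0000)
after link 2: o_2 = (5.3155, -1.5499, -2.8284)
after link 3: o_3 = (7.2638, -3.8891, -4.7603)
after link 4: o_4 = (6.2031, -4.5015, -4.0532)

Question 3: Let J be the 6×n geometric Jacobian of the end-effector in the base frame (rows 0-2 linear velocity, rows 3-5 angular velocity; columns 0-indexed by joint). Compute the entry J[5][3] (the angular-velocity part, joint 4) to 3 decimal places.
-0.259

axis z_3 = (-0.8365,-0.4830,-0.2588); lever o_n−o_3 = (-1.0607,-0.6124,0.7071)
cross product → J_v[:, 3] = (-0.5000,0.8660,-0.0000)
J_ω[:, 3] = z_3
entry J[5][3] = -0.2588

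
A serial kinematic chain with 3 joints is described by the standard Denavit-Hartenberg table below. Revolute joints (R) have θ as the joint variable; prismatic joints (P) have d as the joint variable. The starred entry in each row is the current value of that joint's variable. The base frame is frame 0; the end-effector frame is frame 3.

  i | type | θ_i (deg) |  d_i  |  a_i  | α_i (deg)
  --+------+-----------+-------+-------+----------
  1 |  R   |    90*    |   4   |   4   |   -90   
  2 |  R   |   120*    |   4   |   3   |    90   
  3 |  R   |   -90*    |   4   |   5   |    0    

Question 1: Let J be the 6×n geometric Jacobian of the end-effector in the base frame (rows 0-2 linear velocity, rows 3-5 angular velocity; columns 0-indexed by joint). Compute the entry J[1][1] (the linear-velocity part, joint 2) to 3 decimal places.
axis z_1 = (-1.0000,0.0000,0.0000); lever o_n−o_1 = (1.0000,1.9641,-4.5981)
cross product → J_v[:, 1] = (-0.0000,-4.5981,-1.9641)
J_ω[:, 1] = z_1
entry J[1][1] = -4.5981

-4.598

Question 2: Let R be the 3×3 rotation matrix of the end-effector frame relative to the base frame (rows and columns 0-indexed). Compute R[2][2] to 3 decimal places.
-0.500

End-effector z-axis (col 2 of R) = (-0.0000,0.8660,-0.5000)
R[2][2] = -0.5000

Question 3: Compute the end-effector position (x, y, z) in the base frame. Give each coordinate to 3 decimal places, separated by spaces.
1.000 5.964 -0.598

after link 1: o_1 = (0.0000, 4.0000, 4.0000)
after link 2: o_2 = (-4.0000, 2.5000, 1.4019)
after link 3: o_3 = (1.0000, 5.9641, -0.5981)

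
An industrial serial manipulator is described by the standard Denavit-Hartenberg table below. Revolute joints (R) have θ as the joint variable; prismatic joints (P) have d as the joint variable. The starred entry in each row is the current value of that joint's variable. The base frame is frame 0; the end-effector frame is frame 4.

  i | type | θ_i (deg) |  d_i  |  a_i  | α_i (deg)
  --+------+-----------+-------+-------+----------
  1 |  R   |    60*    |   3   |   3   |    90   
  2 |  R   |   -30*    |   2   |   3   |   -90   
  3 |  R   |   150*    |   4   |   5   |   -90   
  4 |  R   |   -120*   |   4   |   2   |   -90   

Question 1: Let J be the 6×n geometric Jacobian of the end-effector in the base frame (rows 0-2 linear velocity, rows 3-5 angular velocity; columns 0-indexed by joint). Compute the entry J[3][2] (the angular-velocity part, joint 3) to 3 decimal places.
0.250

axis z_2 = (0.2500,0.4330,0.8660); lever o_n−o_2 = (0.3349,-2.3481,7.6962)
cross product → J_v[:, 2] = (5.3660,-1.6340,-0.7321)
J_ω[:, 2] = z_2
entry J[3][2] = 0.2500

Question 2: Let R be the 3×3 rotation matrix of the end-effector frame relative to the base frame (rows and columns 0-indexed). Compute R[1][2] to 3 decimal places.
End-effector z-axis (col 2 of R) = (-0.5748,-0.1295,0.8080)
R[1][2] = -0.1295

-0.129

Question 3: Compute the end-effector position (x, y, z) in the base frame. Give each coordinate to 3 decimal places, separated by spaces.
after link 1: o_1 = (1.5000, 2.5981, 3.0000)
after link 2: o_2 = (4.5311, 3.8481, 1.5000)
after link 3: o_3 = (1.4910, 3.5825, 7.1292)
after link 4: o_4 = (4.8660, 1.5000, 9.1962)

4.866 1.500 9.196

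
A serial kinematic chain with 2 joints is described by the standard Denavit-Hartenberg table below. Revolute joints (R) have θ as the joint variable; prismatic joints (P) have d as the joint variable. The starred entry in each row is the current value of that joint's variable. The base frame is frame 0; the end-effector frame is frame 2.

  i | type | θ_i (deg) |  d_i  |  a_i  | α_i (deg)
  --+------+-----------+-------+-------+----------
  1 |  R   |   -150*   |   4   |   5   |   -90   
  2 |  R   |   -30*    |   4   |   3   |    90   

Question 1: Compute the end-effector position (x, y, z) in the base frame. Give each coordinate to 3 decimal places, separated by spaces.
after link 1: o_1 = (-4.3301, -2.5000, 4.0000)
after link 2: o_2 = (-4.5801, -7.2631, 5.5000)

-4.580 -7.263 5.500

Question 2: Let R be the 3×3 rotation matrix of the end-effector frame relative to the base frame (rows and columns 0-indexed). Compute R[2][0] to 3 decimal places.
End-effector x-axis (col 0 of R) = (-0.7500,-0.4330,0.5000)
R[2][0] = 0.5000

0.500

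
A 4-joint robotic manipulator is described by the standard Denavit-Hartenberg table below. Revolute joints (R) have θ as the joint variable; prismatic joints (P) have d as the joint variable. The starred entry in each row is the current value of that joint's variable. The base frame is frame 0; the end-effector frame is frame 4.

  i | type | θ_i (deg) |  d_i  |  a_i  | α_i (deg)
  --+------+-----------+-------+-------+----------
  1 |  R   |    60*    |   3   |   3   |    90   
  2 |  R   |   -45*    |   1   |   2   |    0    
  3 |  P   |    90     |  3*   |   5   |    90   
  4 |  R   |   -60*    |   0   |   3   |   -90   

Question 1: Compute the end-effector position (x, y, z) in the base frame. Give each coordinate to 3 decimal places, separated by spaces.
5.719 7.102 6.182

after link 1: o_1 = (1.5000, 2.5981, 3.0000)
after link 2: o_2 = (3.0731, 3.3228, 1.5858)
after link 3: o_3 = (7.4390, 4.8847, 5.1213)
after link 4: o_4 = (5.7193, 7.1023, 6.1820)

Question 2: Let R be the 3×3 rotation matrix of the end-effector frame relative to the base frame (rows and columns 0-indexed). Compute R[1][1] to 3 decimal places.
-0.612

End-effector y-axis (col 1 of R) = (-0.3536,-0.6124,0.7071)
R[1][1] = -0.6124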